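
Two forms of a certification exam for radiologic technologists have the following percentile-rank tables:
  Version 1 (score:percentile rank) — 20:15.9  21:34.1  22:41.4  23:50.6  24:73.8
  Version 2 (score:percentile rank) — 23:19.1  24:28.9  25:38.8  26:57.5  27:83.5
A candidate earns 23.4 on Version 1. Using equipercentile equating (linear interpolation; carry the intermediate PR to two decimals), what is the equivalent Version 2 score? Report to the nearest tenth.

PR of 23.4 on Version 1: 50.6 + (23.4 − 23)/(24 − 23) × (73.8 − 50.6) = 59.88
On Version 2, PR 59.88 falls between score 26 (PR 57.5) and 27 (PR 83.5).
Interpolate: 26 + (59.88 − 57.5)/(83.5 − 57.5) × (27 − 26) = 26.1

26.1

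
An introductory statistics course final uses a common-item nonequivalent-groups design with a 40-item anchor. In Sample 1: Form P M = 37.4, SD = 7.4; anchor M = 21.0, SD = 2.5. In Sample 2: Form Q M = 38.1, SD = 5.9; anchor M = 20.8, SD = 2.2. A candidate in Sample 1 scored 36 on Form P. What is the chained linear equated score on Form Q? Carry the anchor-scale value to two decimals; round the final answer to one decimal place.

37.4

Form P → anchor (Sample 1): v = (2.5/7.4)(36 − 37.4) + 21.0 = 20.53
anchor → Form Q (Sample 2): y = (5.9/2.2)(20.53 − 20.8) + 38.1 = 37.4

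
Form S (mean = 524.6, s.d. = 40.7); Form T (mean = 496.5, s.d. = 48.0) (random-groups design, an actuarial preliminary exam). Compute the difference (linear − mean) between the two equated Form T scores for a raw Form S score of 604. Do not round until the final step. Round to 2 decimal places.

Mean-equated: 604 + (496.5 − 524.6) = 575.90
Linear-equated: (48.0/40.7)(604 − 524.6) + 496.5 = 590.141
Difference = 590.141 − 575.90 = 14.24

14.24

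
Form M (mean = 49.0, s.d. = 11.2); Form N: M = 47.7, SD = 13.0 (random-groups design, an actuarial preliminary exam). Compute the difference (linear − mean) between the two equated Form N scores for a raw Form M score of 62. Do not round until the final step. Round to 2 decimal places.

2.09

Mean-equated: 62 + (47.7 − 49.0) = 60.70
Linear-equated: (13.0/11.2)(62 − 49.0) + 47.7 = 62.789
Difference = 62.789 − 60.70 = 2.09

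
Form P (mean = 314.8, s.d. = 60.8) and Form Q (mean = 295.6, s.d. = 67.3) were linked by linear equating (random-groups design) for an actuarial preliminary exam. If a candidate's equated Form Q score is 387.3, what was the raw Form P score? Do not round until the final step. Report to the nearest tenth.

Invert y = (SD_Y/SD_X)(x − M_X) + M_Y:
x = (SD_X/SD_Y)(y − M_Y) + M_X = (60.8/67.3)(387.3 − 295.6) + 314.8
x = 0.903418 × 91.700 + 314.8 = 397.6

397.6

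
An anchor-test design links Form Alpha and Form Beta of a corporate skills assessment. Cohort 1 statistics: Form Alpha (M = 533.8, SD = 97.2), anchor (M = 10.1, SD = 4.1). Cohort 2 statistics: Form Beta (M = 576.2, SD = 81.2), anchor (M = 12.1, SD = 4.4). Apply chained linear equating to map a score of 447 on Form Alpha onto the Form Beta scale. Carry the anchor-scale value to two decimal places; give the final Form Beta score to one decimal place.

471.7

Form Alpha → anchor (Cohort 1): v = (4.1/97.2)(447 − 533.8) + 10.1 = 6.44
anchor → Form Beta (Cohort 2): y = (81.2/4.4)(6.44 − 12.1) + 576.2 = 471.7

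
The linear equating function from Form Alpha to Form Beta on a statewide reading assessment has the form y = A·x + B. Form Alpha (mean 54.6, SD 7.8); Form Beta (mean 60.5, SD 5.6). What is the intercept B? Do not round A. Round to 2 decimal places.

21.30

A = SD_Y / SD_X = 5.6 / 7.8 = 0.717949
B = M_Y − A·M_X = 60.5 − 0.717949 × 54.6 = 21.30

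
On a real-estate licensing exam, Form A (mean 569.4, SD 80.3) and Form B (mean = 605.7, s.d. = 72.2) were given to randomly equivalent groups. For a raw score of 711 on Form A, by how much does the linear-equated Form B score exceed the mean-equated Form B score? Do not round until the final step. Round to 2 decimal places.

-14.28

Mean-equated: 711 + (605.7 − 569.4) = 747.30
Linear-equated: (72.2/80.3)(711 − 569.4) + 605.7 = 733.017
Difference = 733.017 − 747.30 = -14.28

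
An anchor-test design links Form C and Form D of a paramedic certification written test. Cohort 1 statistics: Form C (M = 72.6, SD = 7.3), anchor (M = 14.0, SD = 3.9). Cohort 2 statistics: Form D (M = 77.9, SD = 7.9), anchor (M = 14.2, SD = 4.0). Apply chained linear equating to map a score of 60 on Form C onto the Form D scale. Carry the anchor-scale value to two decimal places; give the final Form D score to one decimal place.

Form C → anchor (Cohort 1): v = (3.9/7.3)(60 − 72.6) + 14.0 = 7.27
anchor → Form D (Cohort 2): y = (7.9/4.0)(7.27 − 14.2) + 77.9 = 64.2

64.2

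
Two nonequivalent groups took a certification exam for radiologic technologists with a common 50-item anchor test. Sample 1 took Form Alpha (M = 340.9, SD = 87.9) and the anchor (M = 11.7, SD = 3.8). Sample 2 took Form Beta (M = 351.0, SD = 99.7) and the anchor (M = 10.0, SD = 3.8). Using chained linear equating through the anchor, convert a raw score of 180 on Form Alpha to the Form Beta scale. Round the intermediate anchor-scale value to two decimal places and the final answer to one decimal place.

213.0

Form Alpha → anchor (Sample 1): v = (3.8/87.9)(180 − 340.9) + 11.7 = 4.74
anchor → Form Beta (Sample 2): y = (99.7/3.8)(4.74 − 10.0) + 351.0 = 213.0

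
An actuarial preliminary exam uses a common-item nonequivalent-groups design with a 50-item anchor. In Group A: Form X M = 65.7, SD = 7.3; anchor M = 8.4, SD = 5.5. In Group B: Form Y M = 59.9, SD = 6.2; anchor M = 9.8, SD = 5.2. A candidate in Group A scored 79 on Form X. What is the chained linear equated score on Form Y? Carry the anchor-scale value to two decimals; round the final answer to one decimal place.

70.2

Form X → anchor (Group A): v = (5.5/7.3)(79 − 65.7) + 8.4 = 18.42
anchor → Form Y (Group B): y = (6.2/5.2)(18.42 − 9.8) + 59.9 = 70.2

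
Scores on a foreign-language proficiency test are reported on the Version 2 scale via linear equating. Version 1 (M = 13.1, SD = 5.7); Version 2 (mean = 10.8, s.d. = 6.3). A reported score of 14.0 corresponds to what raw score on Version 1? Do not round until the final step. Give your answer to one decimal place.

Invert y = (SD_Y/SD_X)(x − M_X) + M_Y:
x = (SD_X/SD_Y)(y − M_Y) + M_X = (5.7/6.3)(14.0 − 10.8) + 13.1
x = 0.904762 × 3.200 + 13.1 = 16.0

16.0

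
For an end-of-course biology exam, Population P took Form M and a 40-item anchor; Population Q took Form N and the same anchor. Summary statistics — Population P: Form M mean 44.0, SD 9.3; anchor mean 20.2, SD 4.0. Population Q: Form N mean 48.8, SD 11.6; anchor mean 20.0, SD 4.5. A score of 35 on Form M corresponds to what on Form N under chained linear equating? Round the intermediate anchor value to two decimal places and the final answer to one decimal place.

39.3

Form M → anchor (Population P): v = (4.0/9.3)(35 − 44.0) + 20.2 = 16.33
anchor → Form N (Population Q): y = (11.6/4.5)(16.33 − 20.0) + 48.8 = 39.3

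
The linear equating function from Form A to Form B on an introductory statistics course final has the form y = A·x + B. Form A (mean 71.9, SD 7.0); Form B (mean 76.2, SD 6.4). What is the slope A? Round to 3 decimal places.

A = SD_Y / SD_X = 6.4 / 7.0 = 0.914

0.914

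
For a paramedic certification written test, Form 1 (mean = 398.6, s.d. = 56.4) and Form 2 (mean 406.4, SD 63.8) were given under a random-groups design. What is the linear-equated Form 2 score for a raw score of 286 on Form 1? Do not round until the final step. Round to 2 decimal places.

Linear equating: y = (SD_Y/SD_X)(x − M_X) + M_Y
y = (63.8/56.4)(286 − 398.6) + 406.4
y = 1.131206 × -112.6 + 406.4 = -127.3738 + 406.4 = 279.03

279.03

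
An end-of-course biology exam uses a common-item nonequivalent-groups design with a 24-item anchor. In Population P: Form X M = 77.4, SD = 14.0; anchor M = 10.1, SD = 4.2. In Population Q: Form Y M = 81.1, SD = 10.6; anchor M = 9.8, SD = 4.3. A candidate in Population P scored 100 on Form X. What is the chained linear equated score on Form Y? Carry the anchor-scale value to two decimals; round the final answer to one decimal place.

Form X → anchor (Population P): v = (4.2/14.0)(100 − 77.4) + 10.1 = 16.88
anchor → Form Y (Population Q): y = (10.6/4.3)(16.88 − 9.8) + 81.1 = 98.6

98.6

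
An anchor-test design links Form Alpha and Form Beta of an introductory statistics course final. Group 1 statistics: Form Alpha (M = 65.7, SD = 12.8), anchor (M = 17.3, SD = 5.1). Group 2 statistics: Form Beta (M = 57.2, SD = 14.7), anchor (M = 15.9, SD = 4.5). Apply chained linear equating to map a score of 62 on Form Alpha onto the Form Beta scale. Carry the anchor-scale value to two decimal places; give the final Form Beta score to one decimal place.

Form Alpha → anchor (Group 1): v = (5.1/12.8)(62 − 65.7) + 17.3 = 15.83
anchor → Form Beta (Group 2): y = (14.7/4.5)(15.83 − 15.9) + 57.2 = 57.0

57.0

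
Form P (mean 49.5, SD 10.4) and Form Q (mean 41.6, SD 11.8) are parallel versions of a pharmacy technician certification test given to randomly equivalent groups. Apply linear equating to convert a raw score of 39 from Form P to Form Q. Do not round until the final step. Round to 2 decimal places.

Linear equating: y = (SD_Y/SD_X)(x − M_X) + M_Y
y = (11.8/10.4)(39 − 49.5) + 41.6
y = 1.134615 × -10.5 + 41.6 = -11.9135 + 41.6 = 29.69

29.69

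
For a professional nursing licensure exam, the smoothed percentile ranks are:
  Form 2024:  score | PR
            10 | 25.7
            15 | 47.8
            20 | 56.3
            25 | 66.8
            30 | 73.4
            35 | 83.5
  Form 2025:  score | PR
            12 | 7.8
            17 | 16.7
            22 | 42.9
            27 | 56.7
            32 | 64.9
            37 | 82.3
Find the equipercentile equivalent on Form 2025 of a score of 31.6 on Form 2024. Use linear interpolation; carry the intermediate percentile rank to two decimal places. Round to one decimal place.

PR of 31.6 on Form 2024: 73.4 + (31.6 − 30)/(35 − 30) × (83.5 − 73.4) = 76.63
On Form 2025, PR 76.63 falls between score 32 (PR 64.9) and 37 (PR 82.3).
Interpolate: 32 + (76.63 − 64.9)/(82.3 − 64.9) × (37 − 32) = 35.4

35.4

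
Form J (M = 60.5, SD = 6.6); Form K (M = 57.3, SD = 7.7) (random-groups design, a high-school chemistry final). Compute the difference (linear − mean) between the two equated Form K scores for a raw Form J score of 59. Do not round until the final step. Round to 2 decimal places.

Mean-equated: 59 + (57.3 − 60.5) = 55.80
Linear-equated: (7.7/6.6)(59 − 60.5) + 57.3 = 55.550
Difference = 55.550 − 55.80 = -0.25

-0.25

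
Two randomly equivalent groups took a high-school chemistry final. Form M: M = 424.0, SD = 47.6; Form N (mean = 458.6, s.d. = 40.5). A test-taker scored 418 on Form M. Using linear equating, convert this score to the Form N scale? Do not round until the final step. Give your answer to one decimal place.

453.5

Linear equating: y = (SD_Y/SD_X)(x − M_X) + M_Y
y = (40.5/47.6)(418 − 424.0) + 458.6
y = 0.850840 × -6.0 + 458.6 = -5.1050 + 458.6 = 453.5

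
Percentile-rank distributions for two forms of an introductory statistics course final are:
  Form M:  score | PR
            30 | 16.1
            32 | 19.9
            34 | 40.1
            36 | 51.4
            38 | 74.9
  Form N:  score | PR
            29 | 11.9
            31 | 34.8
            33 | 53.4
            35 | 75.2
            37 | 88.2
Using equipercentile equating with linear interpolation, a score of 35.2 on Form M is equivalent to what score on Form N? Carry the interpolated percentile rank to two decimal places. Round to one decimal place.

32.3

PR of 35.2 on Form M: 40.1 + (35.2 − 34)/(36 − 34) × (51.4 − 40.1) = 46.88
On Form N, PR 46.88 falls between score 31 (PR 34.8) and 33 (PR 53.4).
Interpolate: 31 + (46.88 − 34.8)/(53.4 − 34.8) × (33 − 31) = 32.3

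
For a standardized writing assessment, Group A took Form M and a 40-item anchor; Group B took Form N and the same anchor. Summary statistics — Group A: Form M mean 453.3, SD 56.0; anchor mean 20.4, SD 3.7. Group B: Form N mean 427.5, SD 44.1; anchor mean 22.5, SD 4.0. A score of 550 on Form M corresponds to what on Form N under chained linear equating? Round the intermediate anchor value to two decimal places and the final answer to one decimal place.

474.8

Form M → anchor (Group A): v = (3.7/56.0)(550 − 453.3) + 20.4 = 26.79
anchor → Form N (Group B): y = (44.1/4.0)(26.79 − 22.5) + 427.5 = 474.8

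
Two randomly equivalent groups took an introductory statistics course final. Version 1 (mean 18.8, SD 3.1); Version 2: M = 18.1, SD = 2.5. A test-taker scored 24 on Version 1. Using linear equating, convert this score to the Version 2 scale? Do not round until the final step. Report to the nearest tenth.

Linear equating: y = (SD_Y/SD_X)(x − M_X) + M_Y
y = (2.5/3.1)(24 − 18.8) + 18.1
y = 0.806452 × 5.2 + 18.1 = 4.1935 + 18.1 = 22.3

22.3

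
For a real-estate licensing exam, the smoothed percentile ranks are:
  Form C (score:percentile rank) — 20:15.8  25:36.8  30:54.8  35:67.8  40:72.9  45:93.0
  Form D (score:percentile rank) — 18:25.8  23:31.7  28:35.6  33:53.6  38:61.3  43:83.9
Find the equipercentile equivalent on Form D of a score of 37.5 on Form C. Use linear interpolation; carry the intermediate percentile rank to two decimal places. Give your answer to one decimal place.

PR of 37.5 on Form C: 67.8 + (37.5 − 35)/(40 − 35) × (72.9 − 67.8) = 70.35
On Form D, PR 70.35 falls between score 38 (PR 61.3) and 43 (PR 83.9).
Interpolate: 38 + (70.35 − 61.3)/(83.9 − 61.3) × (43 − 38) = 40.0

40.0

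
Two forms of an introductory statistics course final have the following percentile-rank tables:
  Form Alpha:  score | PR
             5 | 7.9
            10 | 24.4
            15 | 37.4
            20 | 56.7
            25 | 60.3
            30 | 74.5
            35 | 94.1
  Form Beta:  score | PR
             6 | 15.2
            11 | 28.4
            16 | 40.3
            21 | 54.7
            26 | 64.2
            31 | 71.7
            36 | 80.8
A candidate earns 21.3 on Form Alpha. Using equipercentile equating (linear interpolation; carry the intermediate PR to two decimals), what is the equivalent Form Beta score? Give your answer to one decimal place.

PR of 21.3 on Form Alpha: 56.7 + (21.3 − 20)/(25 − 20) × (60.3 − 56.7) = 57.64
On Form Beta, PR 57.64 falls between score 21 (PR 54.7) and 26 (PR 64.2).
Interpolate: 21 + (57.64 − 54.7)/(64.2 − 54.7) × (26 − 21) = 22.5

22.5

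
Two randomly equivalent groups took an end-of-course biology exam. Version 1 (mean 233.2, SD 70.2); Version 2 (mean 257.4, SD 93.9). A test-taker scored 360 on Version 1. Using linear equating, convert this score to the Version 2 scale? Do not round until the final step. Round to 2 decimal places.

427.01

Linear equating: y = (SD_Y/SD_X)(x − M_X) + M_Y
y = (93.9/70.2)(360 − 233.2) + 257.4
y = 1.337607 × 126.8 + 257.4 = 169.6085 + 257.4 = 427.01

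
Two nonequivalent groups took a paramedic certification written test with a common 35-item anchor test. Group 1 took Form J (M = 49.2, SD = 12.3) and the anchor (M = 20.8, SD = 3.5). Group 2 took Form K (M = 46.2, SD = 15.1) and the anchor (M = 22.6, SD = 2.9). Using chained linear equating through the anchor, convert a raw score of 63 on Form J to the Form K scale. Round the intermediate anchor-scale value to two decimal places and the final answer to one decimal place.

Form J → anchor (Group 1): v = (3.5/12.3)(63 − 49.2) + 20.8 = 24.73
anchor → Form K (Group 2): y = (15.1/2.9)(24.73 − 22.6) + 46.2 = 57.3

57.3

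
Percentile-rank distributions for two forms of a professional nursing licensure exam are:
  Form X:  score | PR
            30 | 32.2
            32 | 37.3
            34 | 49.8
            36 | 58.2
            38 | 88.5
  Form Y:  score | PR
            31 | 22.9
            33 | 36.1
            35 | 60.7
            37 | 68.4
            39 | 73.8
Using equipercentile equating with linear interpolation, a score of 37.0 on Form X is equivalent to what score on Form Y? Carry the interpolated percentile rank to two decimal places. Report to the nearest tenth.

PR of 37.0 on Form X: 58.2 + (37.0 − 36)/(38 − 36) × (88.5 − 58.2) = 73.35
On Form Y, PR 73.35 falls between score 37 (PR 68.4) and 39 (PR 73.8).
Interpolate: 37 + (73.35 − 68.4)/(73.8 − 68.4) × (39 − 37) = 38.8

38.8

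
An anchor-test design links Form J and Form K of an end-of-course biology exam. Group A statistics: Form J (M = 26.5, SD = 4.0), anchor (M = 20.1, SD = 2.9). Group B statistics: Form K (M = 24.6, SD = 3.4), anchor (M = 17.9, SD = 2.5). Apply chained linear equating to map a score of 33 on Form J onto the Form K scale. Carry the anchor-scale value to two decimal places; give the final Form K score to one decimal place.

34.0

Form J → anchor (Group A): v = (2.9/4.0)(33 − 26.5) + 20.1 = 24.81
anchor → Form K (Group B): y = (3.4/2.5)(24.81 − 17.9) + 24.6 = 34.0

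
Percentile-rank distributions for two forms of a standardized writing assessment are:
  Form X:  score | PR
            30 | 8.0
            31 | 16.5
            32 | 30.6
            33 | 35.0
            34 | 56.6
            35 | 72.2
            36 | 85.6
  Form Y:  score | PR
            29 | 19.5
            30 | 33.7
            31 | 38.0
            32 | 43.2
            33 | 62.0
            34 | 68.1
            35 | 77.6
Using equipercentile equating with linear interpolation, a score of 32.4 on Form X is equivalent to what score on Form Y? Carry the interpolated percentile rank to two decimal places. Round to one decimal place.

PR of 32.4 on Form X: 30.6 + (32.4 − 32)/(33 − 32) × (35.0 − 30.6) = 32.36
On Form Y, PR 32.36 falls between score 29 (PR 19.5) and 30 (PR 33.7).
Interpolate: 29 + (32.36 − 19.5)/(33.7 − 19.5) × (30 − 29) = 29.9

29.9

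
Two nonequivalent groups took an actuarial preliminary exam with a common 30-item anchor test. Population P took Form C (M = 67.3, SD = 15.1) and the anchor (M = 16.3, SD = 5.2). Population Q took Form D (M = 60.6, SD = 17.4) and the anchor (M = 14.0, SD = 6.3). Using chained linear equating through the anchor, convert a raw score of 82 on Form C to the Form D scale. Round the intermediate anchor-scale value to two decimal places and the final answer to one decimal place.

Form C → anchor (Population P): v = (5.2/15.1)(82 − 67.3) + 16.3 = 21.36
anchor → Form D (Population Q): y = (17.4/6.3)(21.36 − 14.0) + 60.6 = 80.9

80.9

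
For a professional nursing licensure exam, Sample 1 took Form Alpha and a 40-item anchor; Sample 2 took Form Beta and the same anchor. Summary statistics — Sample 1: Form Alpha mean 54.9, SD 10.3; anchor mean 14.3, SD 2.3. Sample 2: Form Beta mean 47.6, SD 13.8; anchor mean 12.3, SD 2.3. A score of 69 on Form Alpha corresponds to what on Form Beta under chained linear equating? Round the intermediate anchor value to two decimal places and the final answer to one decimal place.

Form Alpha → anchor (Sample 1): v = (2.3/10.3)(69 − 54.9) + 14.3 = 17.45
anchor → Form Beta (Sample 2): y = (13.8/2.3)(17.45 − 12.3) + 47.6 = 78.5

78.5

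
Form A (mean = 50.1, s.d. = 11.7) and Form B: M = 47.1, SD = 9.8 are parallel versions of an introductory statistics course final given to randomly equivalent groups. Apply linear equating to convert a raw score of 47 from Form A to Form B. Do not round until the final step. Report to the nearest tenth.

44.5

Linear equating: y = (SD_Y/SD_X)(x − M_X) + M_Y
y = (9.8/11.7)(47 − 50.1) + 47.1
y = 0.837607 × -3.1 + 47.1 = -2.5966 + 47.1 = 44.5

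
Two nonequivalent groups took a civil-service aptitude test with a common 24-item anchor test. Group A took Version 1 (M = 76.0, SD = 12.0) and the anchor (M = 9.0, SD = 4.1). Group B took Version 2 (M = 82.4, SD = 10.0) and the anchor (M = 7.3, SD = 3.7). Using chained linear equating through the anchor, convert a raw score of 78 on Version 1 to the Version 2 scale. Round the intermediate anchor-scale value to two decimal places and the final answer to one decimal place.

Version 1 → anchor (Group A): v = (4.1/12.0)(78 − 76.0) + 9.0 = 9.68
anchor → Version 2 (Group B): y = (10.0/3.7)(9.68 − 7.3) + 82.4 = 88.8

88.8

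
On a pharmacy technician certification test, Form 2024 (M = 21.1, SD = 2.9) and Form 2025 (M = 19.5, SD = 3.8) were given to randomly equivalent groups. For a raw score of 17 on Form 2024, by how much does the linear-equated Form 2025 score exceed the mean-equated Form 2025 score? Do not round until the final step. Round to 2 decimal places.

Mean-equated: 17 + (19.5 − 21.1) = 15.40
Linear-equated: (3.8/2.9)(17 − 21.1) + 19.5 = 14.128
Difference = 14.128 − 15.40 = -1.27

-1.27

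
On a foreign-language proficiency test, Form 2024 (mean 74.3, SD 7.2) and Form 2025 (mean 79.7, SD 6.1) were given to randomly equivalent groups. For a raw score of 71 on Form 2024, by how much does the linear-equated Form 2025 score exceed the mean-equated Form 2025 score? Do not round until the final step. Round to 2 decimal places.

Mean-equated: 71 + (79.7 − 74.3) = 76.40
Linear-equated: (6.1/7.2)(71 − 74.3) + 79.7 = 76.904
Difference = 76.904 − 76.40 = 0.50

0.50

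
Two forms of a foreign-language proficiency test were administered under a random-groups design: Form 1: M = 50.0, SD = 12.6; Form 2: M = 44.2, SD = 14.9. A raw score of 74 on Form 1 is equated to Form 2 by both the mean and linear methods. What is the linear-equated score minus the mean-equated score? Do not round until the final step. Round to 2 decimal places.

4.38

Mean-equated: 74 + (44.2 − 50.0) = 68.20
Linear-equated: (14.9/12.6)(74 − 50.0) + 44.2 = 72.581
Difference = 72.581 − 68.20 = 4.38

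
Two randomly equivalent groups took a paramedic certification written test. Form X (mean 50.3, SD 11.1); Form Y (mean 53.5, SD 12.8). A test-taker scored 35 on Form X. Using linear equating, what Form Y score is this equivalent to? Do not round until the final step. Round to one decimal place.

Linear equating: y = (SD_Y/SD_X)(x − M_X) + M_Y
y = (12.8/11.1)(35 − 50.3) + 53.5
y = 1.153153 × -15.3 + 53.5 = -17.6432 + 53.5 = 35.9

35.9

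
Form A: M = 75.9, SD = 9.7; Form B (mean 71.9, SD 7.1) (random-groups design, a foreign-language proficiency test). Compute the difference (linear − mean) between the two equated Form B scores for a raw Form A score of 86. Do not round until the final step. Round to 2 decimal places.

Mean-equated: 86 + (71.9 − 75.9) = 82.00
Linear-equated: (7.1/9.7)(86 − 75.9) + 71.9 = 79.293
Difference = 79.293 − 82.00 = -2.71

-2.71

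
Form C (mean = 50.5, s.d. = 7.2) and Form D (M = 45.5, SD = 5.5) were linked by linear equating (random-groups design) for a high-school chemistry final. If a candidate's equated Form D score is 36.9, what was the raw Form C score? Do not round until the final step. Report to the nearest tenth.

Invert y = (SD_Y/SD_X)(x − M_X) + M_Y:
x = (SD_X/SD_Y)(y − M_Y) + M_X = (7.2/5.5)(36.9 − 45.5) + 50.5
x = 1.309091 × -8.600 + 50.5 = 39.2

39.2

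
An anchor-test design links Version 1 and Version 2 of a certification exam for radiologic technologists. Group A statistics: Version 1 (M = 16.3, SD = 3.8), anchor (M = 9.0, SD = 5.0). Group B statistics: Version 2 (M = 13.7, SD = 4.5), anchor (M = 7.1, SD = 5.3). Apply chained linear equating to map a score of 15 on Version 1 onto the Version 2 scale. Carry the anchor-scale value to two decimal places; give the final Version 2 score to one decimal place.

Version 1 → anchor (Group A): v = (5.0/3.8)(15 − 16.3) + 9.0 = 7.29
anchor → Version 2 (Group B): y = (4.5/5.3)(7.29 − 7.1) + 13.7 = 13.9

13.9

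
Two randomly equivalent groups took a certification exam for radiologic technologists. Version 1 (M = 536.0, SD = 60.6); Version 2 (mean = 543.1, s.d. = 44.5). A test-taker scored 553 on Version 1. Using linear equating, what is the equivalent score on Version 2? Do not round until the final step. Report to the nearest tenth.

Linear equating: y = (SD_Y/SD_X)(x − M_X) + M_Y
y = (44.5/60.6)(553 − 536.0) + 543.1
y = 0.734323 × 17.0 + 543.1 = 12.4835 + 543.1 = 555.6

555.6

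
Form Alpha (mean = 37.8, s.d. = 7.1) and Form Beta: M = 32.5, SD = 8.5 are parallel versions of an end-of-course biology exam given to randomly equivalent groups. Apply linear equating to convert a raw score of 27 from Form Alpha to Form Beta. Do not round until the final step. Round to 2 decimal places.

Linear equating: y = (SD_Y/SD_X)(x − M_X) + M_Y
y = (8.5/7.1)(27 − 37.8) + 32.5
y = 1.197183 × -10.8 + 32.5 = -12.9296 + 32.5 = 19.57

19.57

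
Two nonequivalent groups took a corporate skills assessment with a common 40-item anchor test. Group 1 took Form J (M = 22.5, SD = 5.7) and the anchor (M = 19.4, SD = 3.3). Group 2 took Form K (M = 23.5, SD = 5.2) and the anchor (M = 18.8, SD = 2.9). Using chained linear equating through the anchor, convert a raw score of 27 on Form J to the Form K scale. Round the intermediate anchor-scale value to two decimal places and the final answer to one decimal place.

29.3

Form J → anchor (Group 1): v = (3.3/5.7)(27 − 22.5) + 19.4 = 22.01
anchor → Form K (Group 2): y = (5.2/2.9)(22.01 − 18.8) + 23.5 = 29.3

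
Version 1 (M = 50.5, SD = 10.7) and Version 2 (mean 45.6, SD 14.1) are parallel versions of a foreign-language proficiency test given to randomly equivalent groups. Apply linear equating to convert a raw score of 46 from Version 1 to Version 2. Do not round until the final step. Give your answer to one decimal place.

39.7

Linear equating: y = (SD_Y/SD_X)(x − M_X) + M_Y
y = (14.1/10.7)(46 − 50.5) + 45.6
y = 1.317757 × -4.5 + 45.6 = -5.9299 + 45.6 = 39.7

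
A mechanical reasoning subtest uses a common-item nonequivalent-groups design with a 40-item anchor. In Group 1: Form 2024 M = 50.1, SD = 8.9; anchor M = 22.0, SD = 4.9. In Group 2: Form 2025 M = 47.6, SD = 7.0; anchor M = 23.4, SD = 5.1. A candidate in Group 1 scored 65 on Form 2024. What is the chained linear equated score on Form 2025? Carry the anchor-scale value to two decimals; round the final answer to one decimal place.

Form 2024 → anchor (Group 1): v = (4.9/8.9)(65 − 50.1) + 22.0 = 30.20
anchor → Form 2025 (Group 2): y = (7.0/5.1)(30.20 − 23.4) + 47.6 = 56.9

56.9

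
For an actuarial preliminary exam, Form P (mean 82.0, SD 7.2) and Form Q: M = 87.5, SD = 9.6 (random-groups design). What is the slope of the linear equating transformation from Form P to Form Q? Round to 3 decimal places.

1.333

A = SD_Y / SD_X = 9.6 / 7.2 = 1.333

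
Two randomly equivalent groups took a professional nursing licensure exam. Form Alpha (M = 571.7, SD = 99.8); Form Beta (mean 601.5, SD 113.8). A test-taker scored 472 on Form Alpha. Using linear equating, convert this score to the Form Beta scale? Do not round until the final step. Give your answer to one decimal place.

Linear equating: y = (SD_Y/SD_X)(x − M_X) + M_Y
y = (113.8/99.8)(472 − 571.7) + 601.5
y = 1.140281 × -99.7 + 601.5 = -113.6860 + 601.5 = 487.8

487.8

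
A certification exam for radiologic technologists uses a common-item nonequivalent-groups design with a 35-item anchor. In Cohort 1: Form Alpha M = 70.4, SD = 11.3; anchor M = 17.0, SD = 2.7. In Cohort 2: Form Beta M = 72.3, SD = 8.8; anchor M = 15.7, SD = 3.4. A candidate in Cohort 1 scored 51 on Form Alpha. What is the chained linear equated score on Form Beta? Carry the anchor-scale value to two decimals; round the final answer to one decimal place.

Form Alpha → anchor (Cohort 1): v = (2.7/11.3)(51 − 70.4) + 17.0 = 12.36
anchor → Form Beta (Cohort 2): y = (8.8/3.4)(12.36 − 15.7) + 72.3 = 63.7

63.7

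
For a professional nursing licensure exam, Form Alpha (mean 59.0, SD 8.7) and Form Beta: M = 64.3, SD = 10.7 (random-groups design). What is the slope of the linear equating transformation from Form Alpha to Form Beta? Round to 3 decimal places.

1.230

A = SD_Y / SD_X = 10.7 / 8.7 = 1.230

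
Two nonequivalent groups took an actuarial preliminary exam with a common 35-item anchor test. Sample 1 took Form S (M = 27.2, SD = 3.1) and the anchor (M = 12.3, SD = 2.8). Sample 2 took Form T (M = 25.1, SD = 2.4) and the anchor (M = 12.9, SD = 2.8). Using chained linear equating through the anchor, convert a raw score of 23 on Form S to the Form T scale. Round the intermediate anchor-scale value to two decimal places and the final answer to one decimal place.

Form S → anchor (Sample 1): v = (2.8/3.1)(23 − 27.2) + 12.3 = 8.51
anchor → Form T (Sample 2): y = (2.4/2.8)(8.51 − 12.9) + 25.1 = 21.3

21.3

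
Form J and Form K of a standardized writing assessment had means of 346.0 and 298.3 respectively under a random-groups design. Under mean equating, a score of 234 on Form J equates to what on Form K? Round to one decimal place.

Mean equating: y = x + (M_Y − M_X) = 234 + (298.3 − 346.0) = 186.3

186.3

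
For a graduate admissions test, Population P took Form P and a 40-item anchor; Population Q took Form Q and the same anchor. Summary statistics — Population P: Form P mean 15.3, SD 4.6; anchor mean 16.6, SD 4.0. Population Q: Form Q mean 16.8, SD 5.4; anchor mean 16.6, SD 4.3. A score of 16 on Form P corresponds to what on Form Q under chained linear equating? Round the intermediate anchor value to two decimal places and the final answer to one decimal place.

17.6

Form P → anchor (Population P): v = (4.0/4.6)(16 − 15.3) + 16.6 = 17.21
anchor → Form Q (Population Q): y = (5.4/4.3)(17.21 − 16.6) + 16.8 = 17.6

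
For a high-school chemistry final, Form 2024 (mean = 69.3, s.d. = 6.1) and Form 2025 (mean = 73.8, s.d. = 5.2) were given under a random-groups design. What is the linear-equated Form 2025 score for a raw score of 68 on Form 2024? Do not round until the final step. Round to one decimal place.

Linear equating: y = (SD_Y/SD_X)(x − M_X) + M_Y
y = (5.2/6.1)(68 − 69.3) + 73.8
y = 0.852459 × -1.3 + 73.8 = -1.1082 + 73.8 = 72.7

72.7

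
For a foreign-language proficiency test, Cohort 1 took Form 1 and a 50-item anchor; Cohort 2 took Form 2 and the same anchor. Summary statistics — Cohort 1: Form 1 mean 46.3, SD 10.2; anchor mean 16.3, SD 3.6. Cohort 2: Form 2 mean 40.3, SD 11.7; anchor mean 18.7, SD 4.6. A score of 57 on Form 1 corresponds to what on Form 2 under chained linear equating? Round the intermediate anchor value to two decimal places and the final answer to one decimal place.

Form 1 → anchor (Cohort 1): v = (3.6/10.2)(57 − 46.3) + 16.3 = 20.08
anchor → Form 2 (Cohort 2): y = (11.7/4.6)(20.08 − 18.7) + 40.3 = 43.8

43.8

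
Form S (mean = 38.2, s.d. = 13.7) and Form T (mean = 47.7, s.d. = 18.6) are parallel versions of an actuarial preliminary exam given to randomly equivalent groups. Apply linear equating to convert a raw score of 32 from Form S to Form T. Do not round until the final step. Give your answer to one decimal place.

Linear equating: y = (SD_Y/SD_X)(x − M_X) + M_Y
y = (18.6/13.7)(32 − 38.2) + 47.7
y = 1.357664 × -6.2 + 47.7 = -8.4175 + 47.7 = 39.3

39.3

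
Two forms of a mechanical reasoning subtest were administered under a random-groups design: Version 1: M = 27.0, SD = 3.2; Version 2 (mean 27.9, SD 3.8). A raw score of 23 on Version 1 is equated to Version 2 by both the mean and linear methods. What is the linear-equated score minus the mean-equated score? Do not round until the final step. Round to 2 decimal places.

-0.75

Mean-equated: 23 + (27.9 − 27.0) = 23.90
Linear-equated: (3.8/3.2)(23 − 27.0) + 27.9 = 23.150
Difference = 23.150 − 23.90 = -0.75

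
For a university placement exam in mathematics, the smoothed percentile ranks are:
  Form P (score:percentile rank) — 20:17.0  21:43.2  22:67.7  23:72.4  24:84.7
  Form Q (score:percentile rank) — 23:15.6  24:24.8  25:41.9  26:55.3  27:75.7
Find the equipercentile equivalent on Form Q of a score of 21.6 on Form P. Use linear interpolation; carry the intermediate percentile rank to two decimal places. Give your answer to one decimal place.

26.1

PR of 21.6 on Form P: 43.2 + (21.6 − 21)/(22 − 21) × (67.7 − 43.2) = 57.90
On Form Q, PR 57.90 falls between score 26 (PR 55.3) and 27 (PR 75.7).
Interpolate: 26 + (57.90 − 55.3)/(75.7 − 55.3) × (27 − 26) = 26.1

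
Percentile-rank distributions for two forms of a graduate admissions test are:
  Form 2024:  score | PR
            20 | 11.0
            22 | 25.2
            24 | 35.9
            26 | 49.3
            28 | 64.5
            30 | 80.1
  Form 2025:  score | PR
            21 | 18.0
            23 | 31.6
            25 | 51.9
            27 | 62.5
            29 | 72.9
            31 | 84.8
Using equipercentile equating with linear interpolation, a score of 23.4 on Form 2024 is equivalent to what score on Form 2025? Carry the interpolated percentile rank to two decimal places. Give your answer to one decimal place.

23.1

PR of 23.4 on Form 2024: 25.2 + (23.4 − 22)/(24 − 22) × (35.9 − 25.2) = 32.69
On Form 2025, PR 32.69 falls between score 23 (PR 31.6) and 25 (PR 51.9).
Interpolate: 23 + (32.69 − 31.6)/(51.9 − 31.6) × (25 − 23) = 23.1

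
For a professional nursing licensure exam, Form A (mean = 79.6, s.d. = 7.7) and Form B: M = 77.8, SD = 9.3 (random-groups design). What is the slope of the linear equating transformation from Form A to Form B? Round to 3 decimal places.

A = SD_Y / SD_X = 9.3 / 7.7 = 1.208

1.208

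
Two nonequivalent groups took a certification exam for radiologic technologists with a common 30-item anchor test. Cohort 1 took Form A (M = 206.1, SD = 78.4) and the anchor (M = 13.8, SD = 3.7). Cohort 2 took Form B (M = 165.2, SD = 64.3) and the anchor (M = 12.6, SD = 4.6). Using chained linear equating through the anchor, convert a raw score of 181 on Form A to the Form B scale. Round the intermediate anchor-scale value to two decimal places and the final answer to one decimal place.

Form A → anchor (Cohort 1): v = (3.7/78.4)(181 − 206.1) + 13.8 = 12.62
anchor → Form B (Cohort 2): y = (64.3/4.6)(12.62 − 12.6) + 165.2 = 165.5

165.5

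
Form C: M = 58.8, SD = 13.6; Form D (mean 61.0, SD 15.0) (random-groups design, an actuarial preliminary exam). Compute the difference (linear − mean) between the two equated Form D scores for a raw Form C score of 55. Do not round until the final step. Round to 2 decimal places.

Mean-equated: 55 + (61.0 − 58.8) = 57.20
Linear-equated: (15.0/13.6)(55 − 58.8) + 61.0 = 56.809
Difference = 56.809 − 57.20 = -0.39

-0.39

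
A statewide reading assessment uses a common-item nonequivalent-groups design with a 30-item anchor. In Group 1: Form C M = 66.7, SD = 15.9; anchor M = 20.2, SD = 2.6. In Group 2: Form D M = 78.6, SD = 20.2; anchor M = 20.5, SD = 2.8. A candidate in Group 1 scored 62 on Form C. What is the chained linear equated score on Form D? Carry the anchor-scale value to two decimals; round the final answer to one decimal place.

70.9

Form C → anchor (Group 1): v = (2.6/15.9)(62 − 66.7) + 20.2 = 19.43
anchor → Form D (Group 2): y = (20.2/2.8)(19.43 − 20.5) + 78.6 = 70.9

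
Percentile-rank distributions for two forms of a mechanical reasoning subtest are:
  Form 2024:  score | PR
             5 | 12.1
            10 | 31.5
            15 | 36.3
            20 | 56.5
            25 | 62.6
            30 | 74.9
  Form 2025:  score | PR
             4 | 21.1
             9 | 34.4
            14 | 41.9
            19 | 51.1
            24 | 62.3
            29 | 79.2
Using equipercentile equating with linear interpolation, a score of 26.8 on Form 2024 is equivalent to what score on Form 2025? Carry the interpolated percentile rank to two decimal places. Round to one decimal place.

PR of 26.8 on Form 2024: 62.6 + (26.8 − 25)/(30 − 25) × (74.9 − 62.6) = 67.03
On Form 2025, PR 67.03 falls between score 24 (PR 62.3) and 29 (PR 79.2).
Interpolate: 24 + (67.03 − 62.3)/(79.2 − 62.3) × (29 − 24) = 25.4

25.4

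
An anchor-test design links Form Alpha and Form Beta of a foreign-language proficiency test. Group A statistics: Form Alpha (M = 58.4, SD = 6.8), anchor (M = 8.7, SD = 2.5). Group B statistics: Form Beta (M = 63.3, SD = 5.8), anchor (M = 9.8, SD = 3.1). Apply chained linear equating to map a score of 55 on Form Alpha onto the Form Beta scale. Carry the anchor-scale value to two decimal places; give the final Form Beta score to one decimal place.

58.9

Form Alpha → anchor (Group A): v = (2.5/6.8)(55 − 58.4) + 8.7 = 7.45
anchor → Form Beta (Group B): y = (5.8/3.1)(7.45 − 9.8) + 63.3 = 58.9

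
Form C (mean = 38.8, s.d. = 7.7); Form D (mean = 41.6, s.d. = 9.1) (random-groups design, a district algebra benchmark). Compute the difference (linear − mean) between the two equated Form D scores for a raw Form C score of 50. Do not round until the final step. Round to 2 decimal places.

2.04

Mean-equated: 50 + (41.6 − 38.8) = 52.80
Linear-equated: (9.1/7.7)(50 − 38.8) + 41.6 = 54.836
Difference = 54.836 − 52.80 = 2.04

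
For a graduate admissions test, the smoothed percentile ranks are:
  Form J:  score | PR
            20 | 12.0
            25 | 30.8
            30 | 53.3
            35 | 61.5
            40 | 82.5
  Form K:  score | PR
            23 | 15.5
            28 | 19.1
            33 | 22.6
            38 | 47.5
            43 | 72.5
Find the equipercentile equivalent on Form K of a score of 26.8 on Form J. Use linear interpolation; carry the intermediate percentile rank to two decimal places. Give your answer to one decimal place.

PR of 26.8 on Form J: 30.8 + (26.8 − 25)/(30 − 25) × (53.3 − 30.8) = 38.90
On Form K, PR 38.90 falls between score 33 (PR 22.6) and 38 (PR 47.5).
Interpolate: 33 + (38.90 − 22.6)/(47.5 − 22.6) × (38 − 33) = 36.3

36.3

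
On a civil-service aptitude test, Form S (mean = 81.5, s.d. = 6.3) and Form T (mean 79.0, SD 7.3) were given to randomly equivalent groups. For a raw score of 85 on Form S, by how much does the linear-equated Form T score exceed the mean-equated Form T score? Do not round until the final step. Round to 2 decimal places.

Mean-equated: 85 + (79.0 − 81.5) = 82.50
Linear-equated: (7.3/6.3)(85 − 81.5) + 79.0 = 83.056
Difference = 83.056 − 82.50 = 0.56

0.56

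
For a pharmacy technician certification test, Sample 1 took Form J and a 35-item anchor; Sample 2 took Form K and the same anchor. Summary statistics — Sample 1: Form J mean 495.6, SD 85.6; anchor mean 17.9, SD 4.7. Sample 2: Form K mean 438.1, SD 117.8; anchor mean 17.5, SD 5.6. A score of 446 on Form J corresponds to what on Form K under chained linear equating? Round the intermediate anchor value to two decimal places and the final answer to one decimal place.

389.3

Form J → anchor (Sample 1): v = (4.7/85.6)(446 − 495.6) + 17.9 = 15.18
anchor → Form K (Sample 2): y = (117.8/5.6)(15.18 − 17.5) + 438.1 = 389.3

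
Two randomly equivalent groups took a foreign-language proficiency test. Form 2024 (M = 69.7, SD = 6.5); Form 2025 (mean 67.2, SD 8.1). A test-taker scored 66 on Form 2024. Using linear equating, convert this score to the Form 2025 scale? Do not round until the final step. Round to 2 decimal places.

62.59

Linear equating: y = (SD_Y/SD_X)(x − M_X) + M_Y
y = (8.1/6.5)(66 − 69.7) + 67.2
y = 1.246154 × -3.7 + 67.2 = -4.6108 + 67.2 = 62.59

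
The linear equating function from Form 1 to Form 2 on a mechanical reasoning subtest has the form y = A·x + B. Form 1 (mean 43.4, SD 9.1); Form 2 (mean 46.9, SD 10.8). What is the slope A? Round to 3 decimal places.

1.187

A = SD_Y / SD_X = 10.8 / 9.1 = 1.187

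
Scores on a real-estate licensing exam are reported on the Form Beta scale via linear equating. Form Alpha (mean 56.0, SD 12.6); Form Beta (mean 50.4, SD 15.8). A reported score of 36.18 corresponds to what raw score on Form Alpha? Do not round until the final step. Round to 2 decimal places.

Invert y = (SD_Y/SD_X)(x − M_X) + M_Y:
x = (SD_X/SD_Y)(y − M_Y) + M_X = (12.6/15.8)(36.18 − 50.4) + 56.0
x = 0.797468 × -14.220 + 56.0 = 44.66

44.66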